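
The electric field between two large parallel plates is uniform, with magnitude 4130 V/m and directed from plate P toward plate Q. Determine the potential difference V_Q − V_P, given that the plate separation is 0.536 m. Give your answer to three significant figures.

In a uniform field, potential decreases in the direction of E: ΔV = −E·d for a displacement d parallel to E.
Going from P to Q is a displacement of 0.536 m along the field, so V_Q − V_P = −Ed = -2210 V.

-2210 V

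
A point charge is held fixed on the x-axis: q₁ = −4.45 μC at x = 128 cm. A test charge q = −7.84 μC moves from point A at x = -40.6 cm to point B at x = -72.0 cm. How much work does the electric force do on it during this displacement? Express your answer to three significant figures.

0.0292 J

The work done by the electric force is W_field = −ΔU = −q(V_B − V_A) = q(V_A − V_B).
At A: distance to the source charge is 1.69 m; V_A = kq₁/r = -2.37×10⁴ V.
At B: distance to the source charge is 2.00 m; V_B = kq₁/r = -2.00×10⁴ V.
ΔV = V_B − V_A = 3730 V.
W_field = −qΔV = −(-7.84×10⁻⁶ C)(3730 V) = 0.0292 J.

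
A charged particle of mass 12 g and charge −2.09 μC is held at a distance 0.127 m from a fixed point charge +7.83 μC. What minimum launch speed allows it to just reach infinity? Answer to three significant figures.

To just escape, total mechanical energy must reach zero at infinity: ½mv²_min + U = 0, so ½mv²_min = −U = |kQq|/r.
|U| = |kQq|/r = (8.99×10⁹ N·m²/C²)(7.83×10⁻⁶)(2.09×10⁻⁶)/(0.127) = 1.16 J.
v_min = √(2|U|/m) = √(2·1.16/0.0120) = 13.9 m/s.

13.9 m/s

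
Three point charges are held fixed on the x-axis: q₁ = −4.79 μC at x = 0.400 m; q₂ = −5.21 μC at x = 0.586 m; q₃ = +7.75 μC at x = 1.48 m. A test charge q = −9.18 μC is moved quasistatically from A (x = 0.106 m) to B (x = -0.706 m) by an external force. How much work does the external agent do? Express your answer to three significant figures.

-1.38 J

For quasistatic motion the external work equals the change in potential energy: W_ext = qΔV = q(V_B − V_A).
At A: distances to the source charges are 0.294 m, 0.480 m, 1.37 m; V_A = Σ kqᵢ/rᵢ = -1.93×10⁵ V.
At B: distances to the source charges are 1.11 m, 1.29 m, 2.19 m; V_B = Σ kqᵢ/rᵢ = -4.33×10⁴ V.
ΔV = V_B − V_A = 1.50×10⁵ V.
W_ext = qΔV = (-9.18×10⁻⁶ C)(1.50×10⁵ V) = -1.38 J.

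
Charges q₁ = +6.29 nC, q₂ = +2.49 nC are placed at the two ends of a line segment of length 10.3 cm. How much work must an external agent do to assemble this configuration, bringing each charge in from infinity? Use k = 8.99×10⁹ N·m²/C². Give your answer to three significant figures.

The work to assemble the configuration equals its total potential energy, U = Σ kqᵢqⱼ/rᵢⱼ over all pairs.
The separation is r = 0.103 m.
U = (1.37×10⁻⁶) = 1.37×10⁻⁶ J.

1.37×10⁻⁶ J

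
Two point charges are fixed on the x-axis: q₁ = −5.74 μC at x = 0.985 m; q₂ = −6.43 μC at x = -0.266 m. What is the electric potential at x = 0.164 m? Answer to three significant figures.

-1.97×10⁵ V

The total potential is the scalar sum of each charge's contribution, V = Σ kqᵢ/rᵢ.
Distances from the field point to each charge: r₁ = 0.821 m, r₂ = 0.430 m.
V = k[(-5.74×10⁻⁶)/(0.821) + (-6.43×10⁻⁶)/(0.430)] = -1.97×10⁵ V.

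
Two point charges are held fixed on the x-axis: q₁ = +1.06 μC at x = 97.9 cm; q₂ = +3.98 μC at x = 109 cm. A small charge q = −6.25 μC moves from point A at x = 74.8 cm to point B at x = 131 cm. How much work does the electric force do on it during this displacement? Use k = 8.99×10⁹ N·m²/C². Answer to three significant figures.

The work done by the electric force is W_field = −ΔU = −q(V_B − V_A) = q(V_A − V_B).
At A: distances to the source charges are 0.231 m, 0.342 m; V_A = Σ kqᵢ/rᵢ = 1.46×10⁵ V.
At B: distances to the source charges are 0.331 m, 0.220 m; V_B = Σ kqᵢ/rᵢ = 1.91×10⁵ V.
ΔV = V_B − V_A = 4.56×10⁴ V.
W_field = −qΔV = −(-6.25×10⁻⁶ C)(4.56×10⁴ V) = 0.285 J.

0.285 J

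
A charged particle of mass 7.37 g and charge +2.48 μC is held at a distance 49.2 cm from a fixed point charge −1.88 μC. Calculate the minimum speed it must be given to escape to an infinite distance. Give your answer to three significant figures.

4.81 m/s

To just escape, total mechanical energy must reach zero at infinity: ½mv²_min + U = 0, so ½mv²_min = −U = |kQq|/r.
|U| = |kQq|/r = (8.99×10⁹ N·m²/C²)(1.88×10⁻⁶)(2.48×10⁻⁶)/(0.492) = 0.0852 J.
v_min = √(2|U|/m) = √(2·0.0852/7.37×10⁻³) = 4.81 m/s.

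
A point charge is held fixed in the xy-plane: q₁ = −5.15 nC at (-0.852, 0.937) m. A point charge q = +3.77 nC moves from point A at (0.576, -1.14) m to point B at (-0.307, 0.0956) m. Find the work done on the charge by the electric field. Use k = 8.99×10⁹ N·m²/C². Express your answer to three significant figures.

1.05×10⁻⁷ J

The work done by the electric force is W_field = −ΔU = −q(V_B − V_A) = q(V_A − V_B).
At A: distance to the source charge is 2.52 m; V_A = kq₁/r = -18.4 V.
At B: distance to the source charge is 1.00 m; V_B = kq₁/r = -46.2 V.
ΔV = V_B − V_A = -27.8 V.
W_field = −qΔV = −(3.77×10⁻⁹ C)(-27.8 V) = 1.05×10⁻⁷ J.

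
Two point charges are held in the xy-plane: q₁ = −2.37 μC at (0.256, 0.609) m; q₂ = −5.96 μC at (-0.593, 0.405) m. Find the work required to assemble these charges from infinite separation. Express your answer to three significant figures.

The work to assemble the configuration equals its total potential energy, U = Σ kqᵢqⱼ/rᵢⱼ over all pairs.
Pair separations: r₁₂ = 0.873 m.
U = (0.145) = 0.145 J.

0.145 J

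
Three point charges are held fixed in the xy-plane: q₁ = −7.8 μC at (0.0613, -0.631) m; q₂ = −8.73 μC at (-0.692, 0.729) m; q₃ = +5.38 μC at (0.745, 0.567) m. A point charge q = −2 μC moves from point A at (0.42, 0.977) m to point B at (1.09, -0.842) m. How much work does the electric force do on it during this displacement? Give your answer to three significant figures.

The work done by the electric force is W_field = −ΔU = −q(V_B − V_A) = q(V_A − V_B).
At A: distances to the source charges are 1.65 m, 1.14 m, 0.523 m; V_A = Σ kqᵢ/rᵢ = -1.90×10⁴ V.
At B: distances to the source charges are 1.05 m, 2.38 m, 1.45 m; V_B = Σ kqᵢ/rᵢ = -6.65×10⁴ V.
ΔV = V_B − V_A = -4.75×10⁴ V.
W_field = −qΔV = −(-2.00×10⁻⁶ C)(-4.75×10⁴ V) = -0.0949 J.

-0.0949 J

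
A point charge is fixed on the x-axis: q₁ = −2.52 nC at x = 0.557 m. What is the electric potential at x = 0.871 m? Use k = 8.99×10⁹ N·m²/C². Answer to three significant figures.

-72.1 V

The total potential is the scalar sum of each charge's contribution, V = Σ kqᵢ/rᵢ.
V = k[(-2.52×10⁻⁹)/(0.314)] = -72.1 V.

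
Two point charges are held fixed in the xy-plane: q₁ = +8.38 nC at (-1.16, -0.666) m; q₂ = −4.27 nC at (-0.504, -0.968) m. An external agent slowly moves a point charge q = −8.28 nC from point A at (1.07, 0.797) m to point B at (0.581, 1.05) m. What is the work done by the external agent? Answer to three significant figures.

-1.70×10⁻⁸ J

For quasistatic motion the external work equals the change in potential energy: W_ext = qΔV = q(V_B − V_A).
At A: distances to the source charges are 2.67 m, 2.36 m; V_A = Σ kqᵢ/rᵢ = 12.0 V.
At B: distances to the source charges are 2.44 m, 2.29 m; V_B = Σ kqᵢ/rᵢ = 14.1 V.
ΔV = V_B − V_A = 2.05 V.
W_ext = qΔV = (-8.28×10⁻⁹ C)(2.05 V) = -1.70×10⁻⁸ J.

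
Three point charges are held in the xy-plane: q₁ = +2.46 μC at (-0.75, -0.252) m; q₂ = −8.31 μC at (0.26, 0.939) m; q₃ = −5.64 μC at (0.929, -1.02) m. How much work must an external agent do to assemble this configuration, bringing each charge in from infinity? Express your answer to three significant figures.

0.0183 J

The work to assemble the configuration equals its total potential energy, U = Σ kqᵢqⱼ/rᵢⱼ over all pairs.
Pair separations: r₁₂ = 1.56 m, r₁₃ = 1.85 m, r₂₃ = 2.07 m.
U = (-0.118) + (-0.0676) + (0.204) = 0.0183 J.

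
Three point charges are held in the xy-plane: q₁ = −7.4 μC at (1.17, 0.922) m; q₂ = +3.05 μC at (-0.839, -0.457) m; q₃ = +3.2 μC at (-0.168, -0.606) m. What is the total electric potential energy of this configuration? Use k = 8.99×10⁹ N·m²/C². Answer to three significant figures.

The assembly work is the sum of pairwise potential energies, U = Σ_{i<j} kqᵢqⱼ/rᵢⱼ.
Pair separations: r₁₂ = 2.44 m, r₁₃ = 2.03 m, r₂₃ = 0.687 m.
U = (-0.0833) + (-0.105) + (0.128) = -0.0604 J.

-0.0604 J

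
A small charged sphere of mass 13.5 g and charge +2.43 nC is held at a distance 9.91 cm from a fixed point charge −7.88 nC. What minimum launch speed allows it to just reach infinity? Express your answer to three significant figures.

0.0160 m/s

To just escape, total mechanical energy must reach zero at infinity: ½mv²_min + U = 0, so ½mv²_min = −U = |kQq|/r.
|U| = |kQq|/r = (8.99×10⁹ N·m²/C²)(7.88×10⁻⁹)(2.43×10⁻⁹)/(0.0991) = 1.74×10⁻⁶ J.
v_min = √(2|U|/m) = √(2·1.74×10⁻⁶/0.0135) = 0.0160 m/s.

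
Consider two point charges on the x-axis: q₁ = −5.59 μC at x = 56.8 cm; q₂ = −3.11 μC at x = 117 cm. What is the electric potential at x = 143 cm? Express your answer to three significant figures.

The total potential is the scalar sum of each charge's contribution, V = Σ kqᵢ/rᵢ.
Distances from the field point to each charge: r₁ = 0.862 m, r₂ = 0.260 m.
V = k[(-5.59×10⁻⁶)/(0.862) + (-3.11×10⁻⁶)/(0.260)] = -1.66×10⁵ V.

-1.66×10⁵ V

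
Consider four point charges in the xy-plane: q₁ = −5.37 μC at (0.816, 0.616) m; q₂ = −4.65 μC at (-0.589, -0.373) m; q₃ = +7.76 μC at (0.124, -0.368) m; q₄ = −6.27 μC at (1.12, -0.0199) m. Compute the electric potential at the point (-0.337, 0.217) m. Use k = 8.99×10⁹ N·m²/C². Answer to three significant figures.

-4.92×10⁴ V

The total potential is the scalar sum of each charge's contribution, V = Σ kqᵢ/rᵢ.
Distances from the field point to each charge: r₁ = 1.22 m, r₂ = 0.642 m, r₃ = 0.745 m, r₄ = 1.48 m.
V = k[(-5.37×10⁻⁶)/(1.22) + (-4.65×10⁻⁶)/(0.642) + (7.76×10⁻⁶)/(0.745) + (-6.27×10⁻⁶)/(1.48)] = -4.92×10⁴ V.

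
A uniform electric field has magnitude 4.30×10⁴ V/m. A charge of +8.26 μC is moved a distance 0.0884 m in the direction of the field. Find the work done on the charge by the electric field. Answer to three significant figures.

0.0314 J

The potential change for a displacement 0.0884 m in the direction of the field is ΔV = −Ed = -3800 V.
W_field = −qΔV = 0.0314 J.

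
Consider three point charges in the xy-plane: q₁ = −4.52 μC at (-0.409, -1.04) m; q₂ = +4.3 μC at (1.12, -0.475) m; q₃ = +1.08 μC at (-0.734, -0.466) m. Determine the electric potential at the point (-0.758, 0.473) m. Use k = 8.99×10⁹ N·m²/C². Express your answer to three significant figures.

2540 V

The total potential is the scalar sum of each charge's contribution, V = Σ kqᵢ/rᵢ.
Distances from the field point to each charge: r₁ = 1.55 m, r₂ = 2.10 m, r₃ = 0.939 m.
V = k[(-4.52×10⁻⁶)/(1.55) + (4.30×10⁻⁶)/(2.10) + (1.08×10⁻⁶)/(0.939)] = 2540 V.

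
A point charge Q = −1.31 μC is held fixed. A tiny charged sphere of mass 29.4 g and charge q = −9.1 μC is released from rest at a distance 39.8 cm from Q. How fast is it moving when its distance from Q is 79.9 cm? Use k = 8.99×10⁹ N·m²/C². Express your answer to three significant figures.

3.03 m/s

Only the electrostatic force acts, so mechanical energy is conserved: ½mv² = U₁ − U₂ = kQq(1/r₁ − 1/r₂).
U₁ − U₂ = (8.99×10⁹ N·m²/C²)(-1.31×10⁻⁶ C)(-9.10×10⁻⁶ C)(1/0.398 − 1/0.799) = 0.135 J.
v = √(2·0.135/0.0294) = 3.03 m/s.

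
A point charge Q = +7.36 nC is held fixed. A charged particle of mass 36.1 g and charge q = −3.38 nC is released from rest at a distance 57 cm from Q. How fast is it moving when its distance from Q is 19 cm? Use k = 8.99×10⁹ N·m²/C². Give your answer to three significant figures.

Only the electrostatic force acts, so mechanical energy is conserved: ½mv² = U₁ − U₂ = kQq(1/r₁ − 1/r₂).
U₁ − U₂ = (8.99×10⁹ N·m²/C²)(7.36×10⁻⁹ C)(-3.38×10⁻⁹ C)(1/0.570 − 1/0.190) = 7.85×10⁻⁷ J.
v = √(2·7.85×10⁻⁷/0.0361) = 6.59×10⁻³ m/s.

6.59×10⁻³ m/s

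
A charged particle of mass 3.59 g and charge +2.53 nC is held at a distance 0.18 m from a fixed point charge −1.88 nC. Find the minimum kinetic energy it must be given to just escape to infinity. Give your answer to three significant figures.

To just escape, total mechanical energy must reach zero at infinity: ½mv²_min + U = 0, so ½mv²_min = −U = |kQq|/r.
|U| = |kQq|/r = (8.99×10⁹ N·m²/C²)(1.88×10⁻⁹)(2.53×10⁻⁹)/(0.180) = 2.38×10⁻⁷ J.

2.38×10⁻⁷ J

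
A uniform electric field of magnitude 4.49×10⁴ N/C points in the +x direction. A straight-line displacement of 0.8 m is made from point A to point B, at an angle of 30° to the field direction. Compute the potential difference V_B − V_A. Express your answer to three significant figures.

Only the component of displacement along E changes the potential: ΔV = −E·d·cosθ.
ΔV = −(4.49×10⁴ V/m)(0.800 m)cos30° = -3.11×10⁴ V.

-3.11×10⁴ V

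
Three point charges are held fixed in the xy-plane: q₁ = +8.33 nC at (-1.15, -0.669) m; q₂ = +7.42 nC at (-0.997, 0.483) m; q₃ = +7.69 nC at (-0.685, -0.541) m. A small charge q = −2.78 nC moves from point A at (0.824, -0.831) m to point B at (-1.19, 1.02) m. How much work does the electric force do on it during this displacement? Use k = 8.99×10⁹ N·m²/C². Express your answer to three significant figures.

The work done by the electric force is W_field = −ΔU = −q(V_B − V_A) = q(V_A − V_B).
At A: distances to the source charges are 1.98 m, 2.25 m, 1.54 m; V_A = Σ kqᵢ/rᵢ = 113 V.
At B: distances to the source charges are 1.69 m, 0.571 m, 1.64 m; V_B = Σ kqᵢ/rᵢ = 203 V.
ΔV = V_B − V_A = 90.9 V.
W_field = −qΔV = −(-2.78×10⁻⁹ C)(90.9 V) = 2.53×10⁻⁷ J.

2.53×10⁻⁷ J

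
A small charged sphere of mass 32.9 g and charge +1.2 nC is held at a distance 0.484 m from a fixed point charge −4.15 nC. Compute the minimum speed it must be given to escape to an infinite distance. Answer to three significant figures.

To just escape, total mechanical energy must reach zero at infinity: ½mv²_min + U = 0, so ½mv²_min = −U = |kQq|/r.
|U| = |kQq|/r = (8.99×10⁹ N·m²/C²)(4.15×10⁻⁹)(1.20×10⁻⁹)/(0.484) = 9.25×10⁻⁸ J.
v_min = √(2|U|/m) = √(2·9.25×10⁻⁸/0.0329) = 2.37×10⁻³ m/s.

2.37×10⁻³ m/s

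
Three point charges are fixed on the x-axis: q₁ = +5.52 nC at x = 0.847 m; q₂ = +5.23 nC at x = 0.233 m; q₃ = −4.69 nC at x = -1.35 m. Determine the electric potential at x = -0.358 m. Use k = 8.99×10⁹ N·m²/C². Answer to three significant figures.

The total potential is the scalar sum of each charge's contribution, V = Σ kqᵢ/rᵢ.
Distances from the field point to each charge: r₁ = 1.21 m, r₂ = 0.591 m, r₃ = 0.992 m.
V = k[(5.52×10⁻⁹)/(1.21) + (5.23×10⁻⁹)/(0.591) + (-4.69×10⁻⁹)/(0.992)] = 78.2 V.

78.2 V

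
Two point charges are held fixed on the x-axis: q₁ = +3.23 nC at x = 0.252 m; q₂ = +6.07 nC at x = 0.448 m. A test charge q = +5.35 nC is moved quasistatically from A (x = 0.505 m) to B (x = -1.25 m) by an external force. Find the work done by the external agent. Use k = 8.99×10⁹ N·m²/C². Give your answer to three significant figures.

For quasistatic motion the external work equals the change in potential energy: W_ext = qΔV = q(V_B − V_A).
At A: distances to the source charges are 0.253 m, 0.0570 m; V_A = Σ kqᵢ/rᵢ = 1070 V.
At B: distances to the source charges are 1.50 m, 1.70 m; V_B = Σ kqᵢ/rᵢ = 51.5 V.
ΔV = V_B − V_A = -1020 V.
W_ext = qΔV = (5.35×10⁻⁹ C)(-1020 V) = -5.46×10⁻⁶ J.

-5.46×10⁻⁶ J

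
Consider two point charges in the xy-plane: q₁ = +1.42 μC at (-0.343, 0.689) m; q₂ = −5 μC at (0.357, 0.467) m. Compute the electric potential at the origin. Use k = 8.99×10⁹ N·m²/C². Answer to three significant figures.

Electric potential is a scalar, so the contributions from each charge add algebraically: V = Σ kqᵢ/rᵢ.
Distances from the field point to each charge: r₁ = 0.770 m, r₂ = 0.588 m.
V = k[(1.42×10⁻⁶)/(0.770) + (-5.00×10⁻⁶)/(0.588)] = -5.99×10⁴ V.

-5.99×10⁴ V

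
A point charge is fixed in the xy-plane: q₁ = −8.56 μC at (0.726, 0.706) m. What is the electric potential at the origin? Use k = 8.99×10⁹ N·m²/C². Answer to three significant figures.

-7.60×10⁴ V

Electric potential is a scalar, so the contributions from each charge add algebraically: V = Σ kqᵢ/rᵢ.
Distances from the field point to each charge: r₁ = 1.01 m.
V = k[(-8.56×10⁻⁶)/(1.01)] = -7.60×10⁴ V.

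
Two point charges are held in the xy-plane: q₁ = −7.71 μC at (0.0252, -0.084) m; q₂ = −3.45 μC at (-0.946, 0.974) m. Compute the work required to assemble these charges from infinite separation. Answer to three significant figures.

0.167 J

The assembly work is the sum of pairwise potential energies, U = Σ_{i<j} kqᵢqⱼ/rᵢⱼ.
Pair separations: r₁₂ = 1.44 m.
U = (0.167) = 0.167 J.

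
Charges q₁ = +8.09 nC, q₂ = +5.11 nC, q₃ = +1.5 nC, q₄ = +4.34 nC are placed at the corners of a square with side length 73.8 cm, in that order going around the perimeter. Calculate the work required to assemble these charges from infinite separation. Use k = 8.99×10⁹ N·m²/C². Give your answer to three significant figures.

The assembly work is the sum of pairwise potential energies, U = Σ_{i<j} kqᵢqⱼ/rᵢⱼ.
The four side pairs have separation 0.738 m and the two diagonal pairs 1.04 m.
Summing all 6 pair terms gives U = 1.40×10⁻⁶ J.

1.40×10⁻⁶ J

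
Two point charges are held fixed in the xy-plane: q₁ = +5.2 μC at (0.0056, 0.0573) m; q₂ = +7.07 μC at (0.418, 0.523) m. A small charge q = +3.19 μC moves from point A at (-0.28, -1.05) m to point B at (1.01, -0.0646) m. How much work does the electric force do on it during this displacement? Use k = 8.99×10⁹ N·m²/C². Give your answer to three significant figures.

The work done by the electric force is W_field = −ΔU = −q(V_B − V_A) = q(V_A − V_B).
At A: distances to the source charges are 1.14 m, 1.72 m; V_A = Σ kqᵢ/rᵢ = 7.78×10⁴ V.
At B: distances to the source charges are 1.01 m, 0.834 m; V_B = Σ kqᵢ/rᵢ = 1.22×10⁵ V.
ΔV = V_B − V_A = 4.46×10⁴ V.
W_field = −qΔV = −(3.19×10⁻⁶ C)(4.46×10⁴ V) = -0.142 J.

-0.142 J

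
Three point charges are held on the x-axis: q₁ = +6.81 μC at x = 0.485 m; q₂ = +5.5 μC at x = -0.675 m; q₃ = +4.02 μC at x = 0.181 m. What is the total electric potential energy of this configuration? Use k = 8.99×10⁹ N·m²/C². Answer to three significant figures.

The work to assemble the configuration equals its total potential energy, U = Σ kqᵢqⱼ/rᵢⱼ over all pairs.
Pair separations: r₁₂ = 1.16 m, r₁₃ = 0.304 m, r₂₃ = 0.856 m.
U = (0.290) + (0.810) + (0.232) = 1.33 J.

1.33 J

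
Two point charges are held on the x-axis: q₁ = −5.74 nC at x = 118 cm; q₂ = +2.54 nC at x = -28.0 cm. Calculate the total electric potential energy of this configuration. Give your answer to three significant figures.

-8.98×10⁻⁸ J

The assembly work is the sum of pairwise potential energies, U = Σ_{i<j} kqᵢqⱼ/rᵢⱼ.
Pair separations: r₁₂ = 1.46 m.
U = (-8.98×10⁻⁸) = -8.98×10⁻⁸ J.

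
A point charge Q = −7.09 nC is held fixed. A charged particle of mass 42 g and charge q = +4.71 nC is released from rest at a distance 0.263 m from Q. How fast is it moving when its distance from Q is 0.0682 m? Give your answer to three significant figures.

0.0125 m/s

Only the electrostatic force acts, so mechanical energy is conserved: ½mv² = U₁ − U₂ = kQq(1/r₁ − 1/r₂).
U₁ − U₂ = (8.99×10⁹ N·m²/C²)(-7.09×10⁻⁹ C)(4.71×10⁻⁹ C)(1/0.263 − 1/0.0682) = 3.26×10⁻⁶ J.
v = √(2·3.26×10⁻⁶/0.0420) = 0.0125 m/s.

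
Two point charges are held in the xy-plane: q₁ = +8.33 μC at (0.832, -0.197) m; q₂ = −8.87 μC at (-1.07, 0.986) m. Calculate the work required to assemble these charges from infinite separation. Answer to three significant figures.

-0.297 J

The assembly work is the sum of pairwise potential energies, U = Σ_{i<j} kqᵢqⱼ/rᵢⱼ.
Pair separations: r₁₂ = 2.24 m.
U = (-0.297) = -0.297 J.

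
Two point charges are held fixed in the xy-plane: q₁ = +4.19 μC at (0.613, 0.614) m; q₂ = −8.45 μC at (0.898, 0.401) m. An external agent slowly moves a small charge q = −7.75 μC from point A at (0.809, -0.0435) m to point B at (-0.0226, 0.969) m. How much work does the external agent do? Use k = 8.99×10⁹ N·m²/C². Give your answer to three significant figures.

For quasistatic motion the external work equals the change in potential energy: W_ext = qΔV = q(V_B − V_A).
At A: distances to the source charges are 0.686 m, 0.453 m; V_A = Σ kqᵢ/rᵢ = -1.13×10⁵ V.
At B: distances to the source charges are 0.728 m, 1.08 m; V_B = Σ kqᵢ/rᵢ = -1.85×10⁴ V.
ΔV = V_B − V_A = 9.42×10⁴ V.
W_ext = qΔV = (-7.75×10⁻⁶ C)(9.42×10⁴ V) = -0.730 J.

-0.730 J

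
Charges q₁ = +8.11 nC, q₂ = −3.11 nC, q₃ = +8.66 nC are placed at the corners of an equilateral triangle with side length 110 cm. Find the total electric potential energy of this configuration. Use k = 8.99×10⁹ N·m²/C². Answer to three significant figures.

The work to assemble the configuration equals its total potential energy, U = Σ kqᵢqⱼ/rᵢⱼ over all pairs.
All three pair separations equal the side length, 1.10 m.
U = (-2.06×10⁻⁷) + (5.74×10⁻⁷) + (-2.20×10⁻⁷) = 1.48×10⁻⁷ J.

1.48×10⁻⁷ J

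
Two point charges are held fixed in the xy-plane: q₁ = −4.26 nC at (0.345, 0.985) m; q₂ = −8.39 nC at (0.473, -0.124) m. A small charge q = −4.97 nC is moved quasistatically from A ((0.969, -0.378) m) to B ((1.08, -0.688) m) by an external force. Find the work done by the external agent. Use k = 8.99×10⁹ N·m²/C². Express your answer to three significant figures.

-2.43×10⁻⁷ J

For quasistatic motion the external work equals the change in potential energy: W_ext = qΔV = q(V_B − V_A).
At A: distances to the source charges are 1.50 m, 0.557 m; V_A = Σ kqᵢ/rᵢ = -161 V.
At B: distances to the source charges are 1.83 m, 0.829 m; V_B = Σ kqᵢ/rᵢ = -112 V.
ΔV = V_B − V_A = 48.9 V.
W_ext = qΔV = (-4.97×10⁻⁹ C)(48.9 V) = -2.43×10⁻⁷ J.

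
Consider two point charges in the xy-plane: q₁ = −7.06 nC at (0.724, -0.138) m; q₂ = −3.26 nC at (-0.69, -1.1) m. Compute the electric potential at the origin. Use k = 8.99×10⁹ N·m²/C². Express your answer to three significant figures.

-109 V

The total potential is the scalar sum of each charge's contribution, V = Σ kqᵢ/rᵢ.
Distances from the field point to each charge: r₁ = 0.737 m, r₂ = 1.30 m.
V = k[(-7.06×10⁻⁹)/(0.737) + (-3.26×10⁻⁹)/(1.30)] = -109 V.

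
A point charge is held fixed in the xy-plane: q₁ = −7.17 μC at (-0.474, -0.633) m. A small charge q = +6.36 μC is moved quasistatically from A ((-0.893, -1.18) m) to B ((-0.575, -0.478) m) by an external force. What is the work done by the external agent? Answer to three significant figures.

For quasistatic motion the external work equals the change in potential energy: W_ext = qΔV = q(V_B − V_A).
At A: distance to the source charge is 0.689 m; V_A = kq₁/r = -9.35×10⁴ V.
At B: distance to the source charge is 0.185 m; V_B = kq₁/r = -3.48×10⁵ V.
ΔV = V_B − V_A = -2.55×10⁵ V.
W_ext = qΔV = (6.36×10⁻⁶ C)(-2.55×10⁵ V) = -1.62 J.

-1.62 J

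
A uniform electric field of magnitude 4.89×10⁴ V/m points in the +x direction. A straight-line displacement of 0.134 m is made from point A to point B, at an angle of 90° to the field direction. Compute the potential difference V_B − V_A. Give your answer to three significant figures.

Only the component of displacement along E changes the potential: ΔV = −E·d·cosθ.
ΔV = −(4.89×10⁴ V/m)(0.134 m)cos90° = 0 V.

0 V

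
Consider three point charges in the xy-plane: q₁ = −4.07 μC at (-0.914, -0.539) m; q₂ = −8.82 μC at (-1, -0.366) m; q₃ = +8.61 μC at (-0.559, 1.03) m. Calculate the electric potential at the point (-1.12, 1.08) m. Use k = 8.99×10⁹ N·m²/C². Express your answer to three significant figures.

Electric potential is a scalar, so the contributions from each charge add algebraically: V = Σ kqᵢ/rᵢ.
Distances from the field point to each charge: r₁ = 1.63 m, r₂ = 1.45 m, r₃ = 0.563 m.
V = k[(-4.07×10⁻⁶)/(1.63) + (-8.82×10⁻⁶)/(1.45) + (8.61×10⁻⁶)/(0.563)] = 6.04×10⁴ V.

6.04×10⁴ V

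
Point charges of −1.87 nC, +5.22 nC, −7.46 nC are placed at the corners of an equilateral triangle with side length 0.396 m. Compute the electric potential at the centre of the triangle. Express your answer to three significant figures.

The total potential is the scalar sum of each charge's contribution, V = Σ kqᵢ/rᵢ.
The distance from each vertex to the centroid is a/√3 = 0.229 m.
V = k[(-1.87×10⁻⁹)/(0.229) + (5.22×10⁻⁹)/(0.229) + (-7.46×10⁻⁹)/(0.229)] = -162 V.

-162 V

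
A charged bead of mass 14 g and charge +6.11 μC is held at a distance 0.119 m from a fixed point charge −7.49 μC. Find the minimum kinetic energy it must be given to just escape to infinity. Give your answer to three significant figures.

To just escape, total mechanical energy must reach zero at infinity: ½mv²_min + U = 0, so ½mv²_min = −U = |kQq|/r.
|U| = |kQq|/r = (8.99×10⁹ N·m²/C²)(7.49×10⁻⁶)(6.11×10⁻⁶)/(0.119) = 3.46 J.

3.46 J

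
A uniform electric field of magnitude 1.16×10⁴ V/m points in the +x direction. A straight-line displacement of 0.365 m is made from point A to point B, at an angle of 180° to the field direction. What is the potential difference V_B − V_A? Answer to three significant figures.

Only the component of displacement along E changes the potential: ΔV = −E·d·cosθ.
ΔV = −(1.16×10⁴ V/m)(0.365 m)cos180° = 4230 V.

4230 V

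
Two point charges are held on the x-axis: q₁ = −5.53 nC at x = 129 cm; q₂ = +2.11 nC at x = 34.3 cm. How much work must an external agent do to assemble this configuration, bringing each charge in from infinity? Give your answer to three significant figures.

-1.11×10⁻⁷ J

The work to assemble the configuration equals its total potential energy, U = Σ kqᵢqⱼ/rᵢⱼ over all pairs.
Pair separations: r₁₂ = 0.947 m.
U = (-1.11×10⁻⁷) = -1.11×10⁻⁷ J.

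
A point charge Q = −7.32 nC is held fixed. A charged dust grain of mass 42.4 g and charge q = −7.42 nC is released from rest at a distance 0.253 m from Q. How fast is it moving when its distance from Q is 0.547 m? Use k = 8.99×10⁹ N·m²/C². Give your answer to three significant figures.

Only the electrostatic force acts, so mechanical energy is conserved: ½mv² = U₁ − U₂ = kQq(1/r₁ − 1/r₂).
U₁ − U₂ = (8.99×10⁹ N·m²/C²)(-7.32×10⁻⁹ C)(-7.42×10⁻⁹ C)(1/0.253 − 1/0.547) = 1.04×10⁻⁶ J.
v = √(2·1.04×10⁻⁶/0.0424) = 7.00×10⁻³ m/s.

7.00×10⁻³ m/s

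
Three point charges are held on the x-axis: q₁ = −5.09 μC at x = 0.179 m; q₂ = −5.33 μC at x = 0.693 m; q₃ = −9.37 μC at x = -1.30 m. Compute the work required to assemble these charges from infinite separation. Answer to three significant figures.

The work to assemble the configuration equals its total potential energy, U = Σ kqᵢqⱼ/rᵢⱼ over all pairs.
Pair separations: r₁₂ = 0.514 m, r₁₃ = 1.48 m, r₂₃ = 1.99 m.
U = (0.475) + (0.290) + (0.225) = 0.990 J.

0.990 J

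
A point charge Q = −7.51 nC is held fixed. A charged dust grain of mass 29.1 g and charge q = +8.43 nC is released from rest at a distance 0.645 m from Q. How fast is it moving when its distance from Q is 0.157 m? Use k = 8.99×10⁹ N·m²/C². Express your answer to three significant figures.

Only the electrostatic force acts, so mechanical energy is conserved: ½mv² = U₁ − U₂ = kQq(1/r₁ − 1/r₂).
U₁ − U₂ = (8.99×10⁹ N·m²/C²)(-7.51×10⁻⁹ C)(8.43×10⁻⁹ C)(1/0.645 − 1/0.157) = 2.74×10⁻⁶ J.
v = √(2·2.74×10⁻⁶/0.0291) = 0.0137 m/s.

0.0137 m/s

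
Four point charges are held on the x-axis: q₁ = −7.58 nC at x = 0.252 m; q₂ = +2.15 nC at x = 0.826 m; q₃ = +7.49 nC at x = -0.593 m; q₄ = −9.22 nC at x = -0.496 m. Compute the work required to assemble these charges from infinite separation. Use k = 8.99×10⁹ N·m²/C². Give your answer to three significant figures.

-6.45×10⁻⁶ J

The work to assemble the configuration equals its total potential energy, U = Σ kqᵢqⱼ/rᵢⱼ over all pairs.
Pair separations: r₁₂ = 0.574 m, r₁₃ = 0.845 m, r₁₄ = 0.748 m, r₂₃ = 1.42 m, r₂₄ = 1.32 m, r₃₄ = 0.0970 m.
Summing all 6 pair terms gives U = -6.45×10⁻⁶ J.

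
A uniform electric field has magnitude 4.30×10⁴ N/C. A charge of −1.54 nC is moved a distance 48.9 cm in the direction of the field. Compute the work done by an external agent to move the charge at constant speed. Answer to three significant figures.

3.24×10⁻⁵ J

The potential change for a displacement 48.9 cm in the direction of the field is ΔV = −Ed = -2.10×10⁴ V.
W_ext = qΔV = 3.24×10⁻⁵ J.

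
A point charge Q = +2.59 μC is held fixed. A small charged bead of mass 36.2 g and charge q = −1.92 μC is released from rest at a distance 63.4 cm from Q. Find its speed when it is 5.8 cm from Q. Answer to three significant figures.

Only the electrostatic force acts, so mechanical energy is conserved: ½mv² = U₁ − U₂ = kQq(1/r₁ − 1/r₂).
U₁ − U₂ = (8.99×10⁹ N·m²/C²)(2.59×10⁻⁶ C)(-1.92×10⁻⁶ C)(1/0.634 − 1/0.0580) = 0.700 J.
v = √(2·0.700/0.0362) = 6.22 m/s.

6.22 m/s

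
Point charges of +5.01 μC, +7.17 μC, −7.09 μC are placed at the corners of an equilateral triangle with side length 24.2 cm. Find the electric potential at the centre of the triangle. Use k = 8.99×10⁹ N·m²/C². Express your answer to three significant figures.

3.28×10⁵ V

The total potential is the scalar sum of each charge's contribution, V = Σ kqᵢ/rᵢ.
The distance from each vertex to the centroid is a/√3 = 0.140 m.
V = k[(5.01×10⁻⁶)/(0.140) + (7.17×10⁻⁶)/(0.140) + (-7.09×10⁻⁶)/(0.140)] = 3.28×10⁵ V.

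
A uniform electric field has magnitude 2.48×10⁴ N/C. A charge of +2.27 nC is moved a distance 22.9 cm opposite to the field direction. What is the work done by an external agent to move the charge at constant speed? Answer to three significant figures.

The potential change for a displacement 22.9 cm opposite to the field direction is ΔV = +Ed = 5680 V.
W_ext = qΔV = 1.29×10⁻⁵ J.

1.29×10⁻⁵ J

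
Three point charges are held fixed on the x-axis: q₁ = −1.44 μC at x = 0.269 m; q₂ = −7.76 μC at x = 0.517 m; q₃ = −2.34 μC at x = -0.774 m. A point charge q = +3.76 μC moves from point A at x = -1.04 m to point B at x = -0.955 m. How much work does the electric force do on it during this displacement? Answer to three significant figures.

The work done by the electric force is W_field = −ΔU = −q(V_B − V_A) = q(V_A − V_B).
At A: distances to the source charges are 1.31 m, 1.56 m, 0.266 m; V_A = Σ kqᵢ/rᵢ = -1.34×10⁵ V.
At B: distances to the source charges are 1.22 m, 1.47 m, 0.181 m; V_B = Σ kqᵢ/rᵢ = -1.74×10⁵ V.
ΔV = V_B − V_A = -4.04×10⁴ V.
W_field = −qΔV = −(3.76×10⁻⁶ C)(-4.04×10⁴ V) = 0.152 J.

0.152 J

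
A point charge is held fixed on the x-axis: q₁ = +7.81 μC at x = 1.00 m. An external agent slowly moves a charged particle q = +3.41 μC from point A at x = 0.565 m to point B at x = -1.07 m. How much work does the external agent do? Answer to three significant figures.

For quasistatic motion the external work equals the change in potential energy: W_ext = qΔV = q(V_B − V_A).
At A: distance to the source charge is 0.435 m; V_A = kq₁/r = 1.61×10⁵ V.
At B: distance to the source charge is 2.07 m; V_B = kq₁/r = 3.39×10⁴ V.
ΔV = V_B − V_A = -1.27×10⁵ V.
W_ext = qΔV = (3.41×10⁻⁶ C)(-1.27×10⁵ V) = -0.435 J.

-0.435 J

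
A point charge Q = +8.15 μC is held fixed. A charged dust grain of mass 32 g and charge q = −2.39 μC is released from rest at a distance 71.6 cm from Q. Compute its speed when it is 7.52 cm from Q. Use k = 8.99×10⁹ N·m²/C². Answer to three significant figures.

Only the electrostatic force acts, so mechanical energy is conserved: ½mv² = U₁ − U₂ = kQq(1/r₁ − 1/r₂).
U₁ − U₂ = (8.99×10⁹ N·m²/C²)(8.15×10⁻⁶ C)(-2.39×10⁻⁶ C)(1/0.716 − 1/0.0752) = 2.08 J.
v = √(2·2.08/0.0320) = 11.4 m/s.

11.4 m/s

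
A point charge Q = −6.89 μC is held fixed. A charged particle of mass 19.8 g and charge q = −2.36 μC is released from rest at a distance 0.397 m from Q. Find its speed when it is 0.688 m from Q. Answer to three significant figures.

3.97 m/s

Only the electrostatic force acts, so mechanical energy is conserved: ½mv² = U₁ − U₂ = kQq(1/r₁ − 1/r₂).
U₁ − U₂ = (8.99×10⁹ N·m²/C²)(-6.89×10⁻⁶ C)(-2.36×10⁻⁶ C)(1/0.397 − 1/0.688) = 0.156 J.
v = √(2·0.156/0.0198) = 3.97 m/s.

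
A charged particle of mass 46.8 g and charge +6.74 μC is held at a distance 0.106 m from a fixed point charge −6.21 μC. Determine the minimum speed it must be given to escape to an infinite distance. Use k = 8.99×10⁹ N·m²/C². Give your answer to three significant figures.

To just escape, total mechanical energy must reach zero at infinity: ½mv²_min + U = 0, so ½mv²_min = −U = |kQq|/r.
|U| = |kQq|/r = (8.99×10⁹ N·m²/C²)(6.21×10⁻⁶)(6.74×10⁻⁶)/(0.106) = 3.55 J.
v_min = √(2|U|/m) = √(2·3.55/0.0468) = 12.3 m/s.

12.3 m/s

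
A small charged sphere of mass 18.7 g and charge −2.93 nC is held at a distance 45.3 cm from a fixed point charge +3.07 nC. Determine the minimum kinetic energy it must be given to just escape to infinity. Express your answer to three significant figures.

1.79×10⁻⁷ J

To just escape, total mechanical energy must reach zero at infinity: ½mv²_min + U = 0, so ½mv²_min = −U = |kQq|/r.
|U| = |kQq|/r = (8.99×10⁹ N·m²/C²)(3.07×10⁻⁹)(2.93×10⁻⁹)/(0.453) = 1.79×10⁻⁷ J.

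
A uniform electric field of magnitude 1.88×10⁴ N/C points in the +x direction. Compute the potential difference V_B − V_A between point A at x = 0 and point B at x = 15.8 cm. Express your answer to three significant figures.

-2970 V

In a uniform field, potential decreases in the direction of E: V_B − V_A = −E·Δx.
V_B − V_A = −(1.88×10⁴ V/m)(0.158 m) = -2970 V.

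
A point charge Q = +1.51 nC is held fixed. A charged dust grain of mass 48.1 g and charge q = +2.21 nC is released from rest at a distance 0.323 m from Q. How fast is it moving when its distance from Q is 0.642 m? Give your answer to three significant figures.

Only the electrostatic force acts, so mechanical energy is conserved: ½mv² = U₁ − U₂ = kQq(1/r₁ − 1/r₂).
U₁ − U₂ = (8.99×10⁹ N·m²/C²)(1.51×10⁻⁹ C)(2.21×10⁻⁹ C)(1/0.323 − 1/0.642) = 4.62×10⁻⁸ J.
v = √(2·4.62×10⁻⁸/0.0481) = 1.39×10⁻³ m/s.

1.39×10⁻³ m/s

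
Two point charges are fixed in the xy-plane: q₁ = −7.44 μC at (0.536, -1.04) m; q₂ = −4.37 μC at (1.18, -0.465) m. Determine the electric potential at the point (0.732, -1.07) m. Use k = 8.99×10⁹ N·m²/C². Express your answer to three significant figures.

-3.90×10⁵ V

The total potential is the scalar sum of each charge's contribution, V = Σ kqᵢ/rᵢ.
Distances from the field point to each charge: r₁ = 0.198 m, r₂ = 0.753 m.
V = k[(-7.44×10⁻⁶)/(0.198) + (-4.37×10⁻⁶)/(0.753)] = -3.90×10⁵ V.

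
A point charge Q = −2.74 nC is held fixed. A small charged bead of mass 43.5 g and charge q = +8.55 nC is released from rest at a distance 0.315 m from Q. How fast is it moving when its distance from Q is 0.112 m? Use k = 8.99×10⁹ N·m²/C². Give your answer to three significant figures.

7.46×10⁻³ m/s

Only the electrostatic force acts, so mechanical energy is conserved: ½mv² = U₁ − U₂ = kQq(1/r₁ − 1/r₂).
U₁ − U₂ = (8.99×10⁹ N·m²/C²)(-2.74×10⁻⁹ C)(8.55×10⁻⁹ C)(1/0.315 − 1/0.112) = 1.21×10⁻⁶ J.
v = √(2·1.21×10⁻⁶/0.0435) = 7.46×10⁻³ m/s.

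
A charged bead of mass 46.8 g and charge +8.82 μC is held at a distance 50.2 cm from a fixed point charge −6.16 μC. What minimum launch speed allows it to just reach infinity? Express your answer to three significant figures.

6.45 m/s

To just escape, total mechanical energy must reach zero at infinity: ½mv²_min + U = 0, so ½mv²_min = −U = |kQq|/r.
|U| = |kQq|/r = (8.99×10⁹ N·m²/C²)(6.16×10⁻⁶)(8.82×10⁻⁶)/(0.502) = 0.973 J.
v_min = √(2|U|/m) = √(2·0.973/0.0468) = 6.45 m/s.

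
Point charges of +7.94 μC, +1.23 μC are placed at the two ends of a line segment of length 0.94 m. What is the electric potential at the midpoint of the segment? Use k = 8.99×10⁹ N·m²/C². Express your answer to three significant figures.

Electric potential is a scalar, so the contributions from each charge add algebraically: V = Σ kqᵢ/rᵢ.
Each charge is 0.470 m from the midpoint.
V = k[(7.94×10⁻⁶)/(0.470) + (1.23×10⁻⁶)/(0.470)] = 1.75×10⁵ V.

1.75×10⁵ V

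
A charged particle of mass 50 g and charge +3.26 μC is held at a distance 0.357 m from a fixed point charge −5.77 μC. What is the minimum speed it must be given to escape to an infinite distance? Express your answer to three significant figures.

To just escape, total mechanical energy must reach zero at infinity: ½mv²_min + U = 0, so ½mv²_min = −U = |kQq|/r.
|U| = |kQq|/r = (8.99×10⁹ N·m²/C²)(5.77×10⁻⁶)(3.26×10⁻⁶)/(0.357) = 0.474 J.
v_min = √(2|U|/m) = √(2·0.474/0.0500) = 4.35 m/s.

4.35 m/s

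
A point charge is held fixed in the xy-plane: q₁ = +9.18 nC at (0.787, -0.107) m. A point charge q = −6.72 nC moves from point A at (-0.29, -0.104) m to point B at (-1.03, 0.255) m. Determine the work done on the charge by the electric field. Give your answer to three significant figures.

-2.16×10⁻⁷ J

The work done by the electric force is W_field = −ΔU = −q(V_B − V_A) = q(V_A − V_B).
At A: distance to the source charge is 1.08 m; V_A = kq₁/r = 76.6 V.
At B: distance to the source charge is 1.85 m; V_B = kq₁/r = 44.5 V.
ΔV = V_B − V_A = -32.1 V.
W_field = −qΔV = −(-6.72×10⁻⁹ C)(-32.1 V) = -2.16×10⁻⁷ J.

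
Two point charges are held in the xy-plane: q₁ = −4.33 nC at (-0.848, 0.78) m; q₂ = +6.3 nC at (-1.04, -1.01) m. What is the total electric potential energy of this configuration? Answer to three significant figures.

The work to assemble the configuration equals its total potential energy, U = Σ kqᵢqⱼ/rᵢⱼ over all pairs.
Pair separations: r₁₂ = 1.80 m.
U = (-1.36×10⁻⁷) = -1.36×10⁻⁷ J.

-1.36×10⁻⁷ J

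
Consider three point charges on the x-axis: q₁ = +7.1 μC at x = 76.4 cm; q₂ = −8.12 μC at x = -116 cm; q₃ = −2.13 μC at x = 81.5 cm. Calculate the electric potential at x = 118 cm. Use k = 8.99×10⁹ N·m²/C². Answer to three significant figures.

6.98×10⁴ V

The total potential is the scalar sum of each charge's contribution, V = Σ kqᵢ/rᵢ.
Distances from the field point to each charge: r₁ = 0.416 m, r₂ = 2.34 m, r₃ = 0.365 m.
V = k[(7.10×10⁻⁶)/(0.416) + (-8.12×10⁻⁶)/(2.34) + (-2.13×10⁻⁶)/(0.365)] = 6.98×10⁴ V.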